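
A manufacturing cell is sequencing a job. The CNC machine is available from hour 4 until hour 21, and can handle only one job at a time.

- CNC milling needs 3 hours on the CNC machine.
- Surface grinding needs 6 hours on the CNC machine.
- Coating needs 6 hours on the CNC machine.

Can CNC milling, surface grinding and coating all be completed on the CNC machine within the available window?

Yes

The CNC machine window is 21 − 4 = 17 hours.
Running back to back, the jobs need 3 + 6 + 6 = 15 hours on the CNC machine.
Since 15 ≤ 17, they fit within the window.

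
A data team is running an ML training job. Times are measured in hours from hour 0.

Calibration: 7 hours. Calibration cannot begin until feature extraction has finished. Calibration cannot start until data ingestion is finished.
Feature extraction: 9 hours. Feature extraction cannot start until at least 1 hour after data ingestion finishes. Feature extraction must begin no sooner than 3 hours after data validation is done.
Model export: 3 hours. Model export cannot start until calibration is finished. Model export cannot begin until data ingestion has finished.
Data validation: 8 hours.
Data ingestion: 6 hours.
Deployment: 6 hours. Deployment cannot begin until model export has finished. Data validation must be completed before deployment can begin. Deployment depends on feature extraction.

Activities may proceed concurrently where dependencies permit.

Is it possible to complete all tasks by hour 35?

No

Nothing blocks data validation, so it runs from hour 0 to hour 8.
Data ingestion can start immediately at hour 0; it finishes at hour 6.
Feature extraction needs all of data ingestion (finishes hour 6, plus 1-hour gap → hour 7); data validation (finishes hour 8, plus 3-hour gap → hour 11). That puts its earliest start at hour 11; it finishes at 11 + 9 = hour 20.
Calibration has to wait for feature extraction (finishes hour 20); data ingestion (finishes hour 6). The latest of these is hour 20, so calibration runs hour 20 to 20 + 7 = hour 27.
Model export cannot start until calibration (finishes hour 27); data ingestion (finishes hour 6). The controlling bound is hour 27, so model export finishes at 27 + 3 = hour 30.
Deployment needs all of model export (finishes hour 30); data validation (finishes hour 8); feature extraction (finishes hour 20). That puts its earliest start at hour 30; it finishes at 30 + 6 = hour 36.
The earliest everything can be done is hour 36, which is after the deadline of 35, so it is not possible.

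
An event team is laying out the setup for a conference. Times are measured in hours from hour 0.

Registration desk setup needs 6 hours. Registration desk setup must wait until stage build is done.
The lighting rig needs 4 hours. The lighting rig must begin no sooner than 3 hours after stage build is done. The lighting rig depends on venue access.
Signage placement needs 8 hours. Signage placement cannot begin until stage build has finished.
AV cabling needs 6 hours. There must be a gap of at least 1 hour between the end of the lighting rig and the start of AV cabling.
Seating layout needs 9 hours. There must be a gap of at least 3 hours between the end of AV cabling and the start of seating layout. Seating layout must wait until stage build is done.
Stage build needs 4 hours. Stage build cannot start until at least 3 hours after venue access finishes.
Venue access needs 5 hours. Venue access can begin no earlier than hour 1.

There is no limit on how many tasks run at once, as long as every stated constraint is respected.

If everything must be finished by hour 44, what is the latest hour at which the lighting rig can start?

21

To finish by hour 44, seating layout (duration 9) must start no later than hour 35.
AV cabling has to be done before seating layout (must start by hour 35, minus 3-hour gap → hour 32). That means finishing by hour 32, i.e. starting by 32 − 6 = hour 26.
The lighting rig has to be done before AV cabling (must start by hour 26, minus 1-hour gap → hour 25). That means finishing by hour 25, i.e. starting by 25 − 4 = hour 21.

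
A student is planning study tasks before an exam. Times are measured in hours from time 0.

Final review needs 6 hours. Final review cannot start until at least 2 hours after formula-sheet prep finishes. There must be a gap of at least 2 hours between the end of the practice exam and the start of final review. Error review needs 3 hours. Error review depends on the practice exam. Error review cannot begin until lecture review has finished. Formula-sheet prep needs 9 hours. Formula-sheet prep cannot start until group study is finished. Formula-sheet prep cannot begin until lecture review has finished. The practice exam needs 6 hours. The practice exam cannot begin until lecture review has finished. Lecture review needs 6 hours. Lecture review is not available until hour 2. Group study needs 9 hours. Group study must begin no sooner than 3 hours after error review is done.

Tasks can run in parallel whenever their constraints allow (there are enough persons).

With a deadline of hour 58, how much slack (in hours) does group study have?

After its own release at hour 2, lecture review can start at hour 2 and finishes at hour 8.
The practice exam waits on lecture review (finishes hour 8), so it starts at hour 8 and finishes at 8 + 6 = hour 14.
Error review has to wait for the practice exam (finishes hour 14); lecture review (finishes hour 8). The latest of these is hour 14, so error review runs hour 14 to 14 + 3 = hour 17.
After error review (finishes hour 17, plus 3-hour gap → hour 20), group study can start at hour 20 and finishes at hour 29.

Working backward from the deadline:
Final review must finish by hour 58; it takes 6 hours, so it must start by 58 − 6 = hour 52.
Since final review (must start by hour 52, minus 2-hour gap → hour 50) depends on it, formula-sheet prep must finish by hour 50. Backing off its 9-hour duration gives a latest start of hour 41.
Group study feeds into formula-sheet prep (must start by hour 41); so group study must finish by hour 41 and therefore start by hour 32.
So group study can start as early as hour 20 and as late as hour 32, giving 32 − 20 = 12 hours of slack.

12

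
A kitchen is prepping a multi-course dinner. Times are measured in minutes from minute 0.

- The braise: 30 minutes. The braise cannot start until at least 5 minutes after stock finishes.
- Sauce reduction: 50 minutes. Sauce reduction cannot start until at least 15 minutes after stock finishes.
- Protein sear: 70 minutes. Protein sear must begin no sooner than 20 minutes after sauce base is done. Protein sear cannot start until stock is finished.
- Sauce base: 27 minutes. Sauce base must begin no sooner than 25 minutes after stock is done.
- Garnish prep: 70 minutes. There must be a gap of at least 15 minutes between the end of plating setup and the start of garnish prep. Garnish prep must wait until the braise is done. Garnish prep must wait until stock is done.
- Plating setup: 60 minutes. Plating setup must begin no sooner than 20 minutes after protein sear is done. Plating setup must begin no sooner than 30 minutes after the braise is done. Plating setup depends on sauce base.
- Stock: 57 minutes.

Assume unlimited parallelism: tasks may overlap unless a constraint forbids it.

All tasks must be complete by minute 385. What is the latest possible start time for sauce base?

103

Garnish prep must finish by minute 385; it takes 70 minutes, so it must start by 385 − 70 = minute 315.
Plating setup feeds into garnish prep (must start by minute 315, minus 15-minute gap → minute 300); so plating setup must finish by minute 300 and therefore start by minute 240.
Since plating setup (must start by minute 240, minus 20-minute gap → minute 220) depends on it, protein sear must finish by minute 220. Backing off its 70-minute duration gives a latest start of minute 150.
Sauce base has several dependents: protein sear (must start by minute 150, minus 20-minute gap → minute 130); plating setup (must start by minute 240). The earliest of those limits is minute 130, so sauce base must start by 130 − 27 = minute 103.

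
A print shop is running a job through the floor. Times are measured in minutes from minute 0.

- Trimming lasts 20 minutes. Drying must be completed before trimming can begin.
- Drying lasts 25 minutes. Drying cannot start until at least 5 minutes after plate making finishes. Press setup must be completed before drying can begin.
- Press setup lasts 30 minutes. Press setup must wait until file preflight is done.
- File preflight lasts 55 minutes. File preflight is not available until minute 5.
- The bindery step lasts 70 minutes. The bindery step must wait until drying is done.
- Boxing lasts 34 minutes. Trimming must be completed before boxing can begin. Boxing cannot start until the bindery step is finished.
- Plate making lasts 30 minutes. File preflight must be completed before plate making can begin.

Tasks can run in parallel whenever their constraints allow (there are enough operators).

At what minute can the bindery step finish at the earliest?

190

File preflight waits on its own release at minute 5, so it starts at minute 5 and finishes at 5 + 55 = minute 60.
Press setup waits on file preflight (finishes minute 60), so it starts at minute 60 and finishes at 60 + 30 = minute 90.
Plate making cannot begin until file preflight (finishes minute 60). It runs from minute 60 to 60 + 30 = minute 90.
Drying has to wait for plate making (finishes minute 90, plus 5-minute gap → minute 95); press setup (finishes minute 90). The latest of these is minute 95, so drying runs minute 95 to 95 + 25 = minute 120.
After drying (finishes minute 120), the bindery step can start at minute 120 and finishes at minute 190.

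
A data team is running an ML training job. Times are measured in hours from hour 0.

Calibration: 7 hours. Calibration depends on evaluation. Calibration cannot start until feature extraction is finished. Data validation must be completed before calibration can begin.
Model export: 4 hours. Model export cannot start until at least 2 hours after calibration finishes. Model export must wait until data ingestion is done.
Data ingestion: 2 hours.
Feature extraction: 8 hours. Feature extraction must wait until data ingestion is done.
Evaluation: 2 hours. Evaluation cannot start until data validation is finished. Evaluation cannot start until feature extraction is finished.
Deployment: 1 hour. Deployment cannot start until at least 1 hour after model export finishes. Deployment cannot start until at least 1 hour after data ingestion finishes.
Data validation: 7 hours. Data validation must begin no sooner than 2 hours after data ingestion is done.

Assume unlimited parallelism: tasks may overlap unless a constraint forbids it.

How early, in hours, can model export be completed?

Data ingestion can start immediately at hour 0; it finishes at hour 2.
After data ingestion (finishes hour 2), feature extraction can start at hour 2 and finishes at hour 10.
Data validation waits on data ingestion (finishes hour 2, plus 2-hour gap → hour 4), so it starts at hour 4 and finishes at 4 + 7 = hour 11.
Evaluation needs all of data validation (finishes hour 11); feature extraction (finishes hour 10). That puts its earliest start at hour 11; it finishes at 11 + 2 = hour 13.
Calibration needs all of evaluation (finishes hour 13); feature extraction (finishes hour 10); data validation (finishes hour 11). That puts its earliest start at hour 13; it finishes at 13 + 7 = hour 20.
Model export needs all of calibration (finishes hour 20, plus 2-hour gap → hour 22); data ingestion (finishes hour 2). That puts its earliest start at hour 22; it finishes at 22 + 4 = hour 26.

26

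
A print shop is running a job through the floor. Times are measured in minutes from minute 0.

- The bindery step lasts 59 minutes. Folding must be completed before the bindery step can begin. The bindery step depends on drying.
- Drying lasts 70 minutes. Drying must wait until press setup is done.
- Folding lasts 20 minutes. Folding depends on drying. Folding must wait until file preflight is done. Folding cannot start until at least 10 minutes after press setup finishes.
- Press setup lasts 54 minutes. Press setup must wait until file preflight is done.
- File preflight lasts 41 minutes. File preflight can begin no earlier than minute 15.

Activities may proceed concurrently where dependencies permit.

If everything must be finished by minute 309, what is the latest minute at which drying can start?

160

The bindery step has no dependents, so it just needs to finish by minute 309. Starting by 309 − 59 = minute 250 achieves that.
Folding feeds into the bindery step (must start by minute 250); so folding must finish by minute 250 and therefore start by minute 230.
For drying: folding (must start by minute 230); the bindery step (must start by minute 250). The most restrictive is minute 230; with a 70-minute duration, drying must start by minute 160.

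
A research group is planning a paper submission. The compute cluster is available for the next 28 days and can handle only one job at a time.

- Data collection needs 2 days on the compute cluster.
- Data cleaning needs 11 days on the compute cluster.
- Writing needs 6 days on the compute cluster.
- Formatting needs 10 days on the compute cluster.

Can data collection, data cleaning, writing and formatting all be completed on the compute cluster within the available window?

Running back to back, the jobs need 2 + 11 + 6 + 10 = 29 days on the compute cluster.
Since 29 > 28, they cannot all fit.

No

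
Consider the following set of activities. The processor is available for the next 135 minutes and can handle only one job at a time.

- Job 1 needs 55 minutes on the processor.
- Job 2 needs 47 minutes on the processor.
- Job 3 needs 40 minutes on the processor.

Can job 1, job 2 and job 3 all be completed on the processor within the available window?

Running back to back, the jobs need 55 + 47 + 40 = 142 minutes on the processor.
Since 142 > 135, they cannot all fit.

No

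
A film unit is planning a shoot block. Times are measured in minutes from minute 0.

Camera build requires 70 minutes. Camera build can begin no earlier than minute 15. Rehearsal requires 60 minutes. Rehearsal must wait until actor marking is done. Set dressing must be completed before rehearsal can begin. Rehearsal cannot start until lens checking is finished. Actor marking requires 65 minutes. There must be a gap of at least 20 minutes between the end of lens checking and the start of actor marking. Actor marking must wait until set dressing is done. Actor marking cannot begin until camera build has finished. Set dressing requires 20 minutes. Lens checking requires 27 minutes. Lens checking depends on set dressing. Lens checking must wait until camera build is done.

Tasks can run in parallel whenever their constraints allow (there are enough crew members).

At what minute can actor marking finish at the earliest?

Camera build cannot begin until its own release at minute 15. It runs from minute 15 to 15 + 70 = minute 85.
Set dressing can start immediately at minute 0; it finishes at minute 20.
Lens checking has to wait for set dressing (finishes minute 20); camera build (finishes minute 85). The latest of these is minute 85, so lens checking runs minute 85 to 85 + 27 = minute 112.
Actor marking has to wait for lens checking (finishes minute 112, plus 20-minute gap → minute 132); set dressing (finishes minute 20); camera build (finishes minute 85). The latest of these is minute 132, so actor marking runs minute 132 to 132 + 65 = minute 197.

197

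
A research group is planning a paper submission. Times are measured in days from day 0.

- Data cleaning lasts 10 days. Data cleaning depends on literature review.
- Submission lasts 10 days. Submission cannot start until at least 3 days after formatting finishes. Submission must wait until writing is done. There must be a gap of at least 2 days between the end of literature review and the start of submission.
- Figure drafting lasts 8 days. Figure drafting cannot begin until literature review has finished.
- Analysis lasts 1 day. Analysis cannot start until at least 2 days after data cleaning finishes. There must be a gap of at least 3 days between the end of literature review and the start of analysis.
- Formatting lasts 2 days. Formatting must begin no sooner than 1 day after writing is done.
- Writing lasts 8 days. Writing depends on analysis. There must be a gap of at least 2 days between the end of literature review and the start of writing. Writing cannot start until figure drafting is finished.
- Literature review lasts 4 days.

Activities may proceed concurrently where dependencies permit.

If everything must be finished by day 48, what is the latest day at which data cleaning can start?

Submission has no dependents, so it just needs to finish by day 48. Starting by 48 − 10 = day 38 achieves that.
Formatting must finish before submission (must start by day 38, minus 3-day gap → day 35). With a 2-day duration, formatting must start by 35 − 2 = day 33.
For writing: formatting (must start by day 33, minus 1-day gap → day 32); submission (must start by day 38). The most restrictive is day 32; with an 8-day duration, writing must start by day 24.
Analysis feeds into writing (must start by day 24); so analysis must finish by day 24 and therefore start by day 23.
Data cleaning feeds into analysis (must start by day 23, minus 2-day gap → day 21); so data cleaning must finish by day 21 and therefore start by day 11.

11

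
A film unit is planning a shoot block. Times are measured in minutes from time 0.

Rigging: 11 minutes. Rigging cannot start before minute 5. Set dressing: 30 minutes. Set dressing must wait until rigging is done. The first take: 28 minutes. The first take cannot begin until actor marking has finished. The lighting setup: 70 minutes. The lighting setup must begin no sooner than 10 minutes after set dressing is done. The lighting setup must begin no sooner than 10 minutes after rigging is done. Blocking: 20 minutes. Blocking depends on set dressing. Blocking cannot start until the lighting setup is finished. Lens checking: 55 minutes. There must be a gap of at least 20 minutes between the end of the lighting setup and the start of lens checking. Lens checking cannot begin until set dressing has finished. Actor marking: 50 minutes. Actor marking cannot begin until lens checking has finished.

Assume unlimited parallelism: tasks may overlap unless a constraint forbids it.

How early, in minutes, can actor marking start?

Rigging waits on its own release at minute 5, so it starts at minute 5 and finishes at 5 + 11 = minute 16.
After rigging (finishes minute 16), set dressing can start at minute 16 and finishes at minute 46.
The lighting setup has to wait for set dressing (finishes minute 46, plus 10-minute gap → minute 56); rigging (finishes minute 16, plus 10-minute gap → minute 26). The latest of these is minute 56, so the lighting setup runs minute 56 to 56 + 70 = minute 126.
Lens checking cannot start until the lighting setup (finishes minute 126, plus 20-minute gap → minute 146); set dressing (finishes minute 46). The controlling bound is minute 146, so lens checking finishes at 146 + 55 = minute 201.
Actor marking waits on lens checking (finishes minute 201), so the earliest it can start is minute 201.

201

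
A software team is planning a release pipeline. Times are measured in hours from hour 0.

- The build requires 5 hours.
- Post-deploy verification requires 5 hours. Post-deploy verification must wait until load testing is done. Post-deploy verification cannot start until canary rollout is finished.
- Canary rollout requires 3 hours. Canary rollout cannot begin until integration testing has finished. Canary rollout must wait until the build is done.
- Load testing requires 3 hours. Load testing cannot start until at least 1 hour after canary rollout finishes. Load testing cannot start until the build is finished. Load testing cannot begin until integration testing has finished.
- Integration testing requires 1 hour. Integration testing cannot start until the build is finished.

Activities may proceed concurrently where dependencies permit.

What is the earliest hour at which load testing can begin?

10

The build can start immediately at hour 0; it finishes at hour 5.
Integration testing waits on the build (finishes hour 5), so it starts at hour 5 and finishes at 5 + 1 = hour 6.
For canary rollout: integration testing (finishes hour 6); the build (finishes hour 5). Taking the maximum gives a start of hour 6, and it finishes at 6 + 3 = hour 9.
Load testing waits on canary rollout (finishes hour 9, plus 1-hour gap → hour 10); the build (finishes hour 5); integration testing (finishes hour 6). The latest of these is hour 10, which is the earliest load testing can start.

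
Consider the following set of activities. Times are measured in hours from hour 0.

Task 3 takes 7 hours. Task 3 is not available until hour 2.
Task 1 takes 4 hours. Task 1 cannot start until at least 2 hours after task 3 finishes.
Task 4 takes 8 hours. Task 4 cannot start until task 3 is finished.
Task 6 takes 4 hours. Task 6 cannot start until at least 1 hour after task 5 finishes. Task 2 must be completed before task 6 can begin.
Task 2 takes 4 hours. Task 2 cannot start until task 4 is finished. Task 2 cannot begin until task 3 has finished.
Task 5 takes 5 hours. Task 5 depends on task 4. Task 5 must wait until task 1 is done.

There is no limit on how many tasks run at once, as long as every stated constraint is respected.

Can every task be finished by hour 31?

Task 3 waits on its own release at hour 2, so it starts at hour 2 and finishes at 2 + 7 = hour 9.
Task 4 waits on task 3 (finishes hour 9), so it starts at hour 9 and finishes at 9 + 8 = hour 17.
Task 2 cannot start until task 4 (finishes hour 17); task 3 (finishes hour 9). The controlling bound is hour 17, so task 2 finishes at 17 + 4 = hour 21.
Task 1 cannot begin until task 3 (finishes hour 9, plus 2-hour gap → hour 11). It runs from hour 11 to 11 + 4 = hour 15.
For task 5: task 4 (finishes hour 17); task 1 (finishes hour 15). Taking the maximum gives a start of hour 17, and it finishes at 17 + 5 = hour 22.
Task 6 cannot start until task 5 (finishes hour 22, plus 1-hour gap → hour 23); task 2 (finishes hour 21). The controlling bound is hour 23, so task 6 finishes at 23 + 4 = hour 27.
Every task is finished by hour 27, which is no later than the deadline of 31, so the schedule is feasible.

Yes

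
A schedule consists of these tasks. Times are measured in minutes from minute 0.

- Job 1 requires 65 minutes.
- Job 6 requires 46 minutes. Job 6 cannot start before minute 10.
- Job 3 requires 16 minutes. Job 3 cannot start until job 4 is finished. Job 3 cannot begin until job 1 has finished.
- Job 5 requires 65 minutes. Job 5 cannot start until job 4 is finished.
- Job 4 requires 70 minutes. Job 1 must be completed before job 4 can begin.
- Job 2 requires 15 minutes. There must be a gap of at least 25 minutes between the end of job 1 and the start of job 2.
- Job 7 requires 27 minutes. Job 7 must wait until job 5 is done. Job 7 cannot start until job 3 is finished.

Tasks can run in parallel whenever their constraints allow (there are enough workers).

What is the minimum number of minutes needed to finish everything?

After its own release at minute 10, job 6 can start at minute 10 and finishes at minute 56.
Job 1 has no prerequisites, so it starts at minute 0 and finishes at minute 65.
Job 4 waits on job 1 (finishes minute 65), so it starts at minute 65 and finishes at 65 + 70 = minute 135.
After job 4 (finishes minute 135), job 5 can start at minute 135 and finishes at minute 200.
Job 3 cannot start until job 4 (finishes minute 135); job 1 (finishes minute 65). The controlling bound is minute 135, so job 3 finishes at 135 + 16 = minute 151.
Job 7 cannot start until job 5 (finishes minute 200); job 3 (finishes minute 151). The controlling bound is minute 200, so job 7 finishes at 200 + 27 = minute 227.
Job 2 waits on job 1 (finishes minute 65, plus 25-minute gap → minute 90), so it starts at minute 90 and finishes at 90 + 15 = minute 105.
All tasks are finished once the last one completes. Finish times: Job 1 at 65, Job 2 at 105, Job 3 at 151, Job 4 at 135, Job 5 at 200, Job 6 at 56, Job 7 at 227. The latest is minute 227.

227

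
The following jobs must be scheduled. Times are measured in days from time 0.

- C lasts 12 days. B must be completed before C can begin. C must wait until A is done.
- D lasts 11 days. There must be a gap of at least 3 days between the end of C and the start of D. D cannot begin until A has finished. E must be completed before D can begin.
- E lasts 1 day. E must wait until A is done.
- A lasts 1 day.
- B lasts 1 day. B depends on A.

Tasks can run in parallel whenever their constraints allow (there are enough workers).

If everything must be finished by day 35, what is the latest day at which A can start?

Nothing follows D; the deadline of day 35 is its only limit. It must start by 35 − 11 = day 24.
C feeds into D (must start by day 24, minus 3-day gap → day 21); so C must finish by day 21 and therefore start by day 9.
B must finish before C (must start by day 9). With a 1-day duration, B must start by 9 − 1 = day 8.
E must finish before D (must start by day 24). With a 1-day duration, E must start by 24 − 1 = day 23.
A must finish in time for B (must start by day 8); C (must start by day 9); D (must start by day 24); E (must start by day 23). The tightest is day 8, so A must start by 8 − 1 = day 7.

7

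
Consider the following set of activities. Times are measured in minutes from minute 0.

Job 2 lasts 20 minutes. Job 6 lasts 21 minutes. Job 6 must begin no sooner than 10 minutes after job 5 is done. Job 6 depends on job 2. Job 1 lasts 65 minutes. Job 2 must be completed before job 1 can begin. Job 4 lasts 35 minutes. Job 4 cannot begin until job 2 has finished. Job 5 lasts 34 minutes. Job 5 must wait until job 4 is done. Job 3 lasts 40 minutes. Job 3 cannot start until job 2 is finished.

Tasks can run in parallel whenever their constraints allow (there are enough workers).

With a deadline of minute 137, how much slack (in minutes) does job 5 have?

Job 2 has no prerequisites, so it starts at minute 0 and finishes at minute 20.
After job 2 (finishes minute 20), job 4 can start at minute 20 and finishes at minute 55.
After job 4 (finishes minute 55), job 5 can start at minute 55 and finishes at minute 89.

Working backward from the deadline:
Job 6 must finish by minute 137; it takes 21 minutes, so it must start by 137 − 21 = minute 116.
Job 5 must finish before job 6 (must start by minute 116, minus 10-minute gap → minute 106). With a 34-minute duration, job 5 must start by 106 − 34 = minute 72.
So job 5 can start as early as minute 55 and as late as minute 72, giving 72 − 55 = 17 minutes of slack.

17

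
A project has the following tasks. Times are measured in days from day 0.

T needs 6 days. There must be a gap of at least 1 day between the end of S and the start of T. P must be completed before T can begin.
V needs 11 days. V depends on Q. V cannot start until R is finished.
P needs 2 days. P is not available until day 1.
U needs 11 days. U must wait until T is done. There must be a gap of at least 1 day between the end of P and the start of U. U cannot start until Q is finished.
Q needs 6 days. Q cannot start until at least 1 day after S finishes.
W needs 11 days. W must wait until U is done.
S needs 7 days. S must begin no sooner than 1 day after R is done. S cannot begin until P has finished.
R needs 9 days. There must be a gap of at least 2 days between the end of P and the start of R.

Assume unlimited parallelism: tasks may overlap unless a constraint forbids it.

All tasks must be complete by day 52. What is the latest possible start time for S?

To finish by day 52, W (duration 11) must start no later than day 41.
Since W (must start by day 41) depends on it, U must finish by day 41. Backing off its 11-day duration gives a latest start of day 30.
To finish by day 52, V (duration 11) must start no later than day 41.
Q has several dependents: U (must start by day 30); V (must start by day 41). The earliest of those limits is day 30, so Q must start by 30 − 6 = day 24.
T has to be done before U (must start by day 30). That means finishing by day 30, i.e. starting by 30 − 6 = day 24.
For S: Q (must start by day 24, minus 1-day gap → day 23); T (must start by day 24, minus 1-day gap → day 23). The most restrictive is day 23; with a 7-day duration, S must start by day 16.

16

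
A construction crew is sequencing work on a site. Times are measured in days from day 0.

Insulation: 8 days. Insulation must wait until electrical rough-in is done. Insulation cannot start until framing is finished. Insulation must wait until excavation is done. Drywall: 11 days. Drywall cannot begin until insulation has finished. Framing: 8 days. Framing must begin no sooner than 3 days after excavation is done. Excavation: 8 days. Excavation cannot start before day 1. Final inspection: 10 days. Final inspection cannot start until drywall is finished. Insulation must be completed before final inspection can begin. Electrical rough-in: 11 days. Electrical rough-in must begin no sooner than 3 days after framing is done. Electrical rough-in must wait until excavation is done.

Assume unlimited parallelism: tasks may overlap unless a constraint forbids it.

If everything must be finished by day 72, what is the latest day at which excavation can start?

Final inspection has no dependents, so it just needs to finish by day 72. Starting by 72 − 10 = day 62 achieves that.
Drywall must finish before final inspection (must start by day 62). With an 11-day duration, drywall must start by 62 − 11 = day 51.
Insulation must finish in time for drywall (must start by day 51); final inspection (must start by day 62). The tightest is day 51, so insulation must start by 51 − 8 = day 43.
Electrical rough-in must finish before insulation (must start by day 43). With an 11-day duration, electrical rough-in must start by 43 − 11 = day 32.
Framing must finish in time for electrical rough-in (must start by day 32, minus 3-day gap → day 29); insulation (must start by day 43). The tightest is day 29, so framing must start by 29 − 8 = day 21.
Excavation has several dependents: framing (must start by day 21, minus 3-day gap → day 18); electrical rough-in (must start by day 32); insulation (must start by day 43). The earliest of those limits is day 18, so excavation must start by 18 − 8 = day 10.

10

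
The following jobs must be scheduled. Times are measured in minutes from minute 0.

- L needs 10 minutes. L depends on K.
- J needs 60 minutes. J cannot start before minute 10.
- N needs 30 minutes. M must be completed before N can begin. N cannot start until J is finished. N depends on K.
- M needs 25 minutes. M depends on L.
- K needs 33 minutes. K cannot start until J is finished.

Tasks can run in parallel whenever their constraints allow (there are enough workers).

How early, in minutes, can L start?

103

After its own release at minute 10, J can start at minute 10 and finishes at minute 70.
K cannot begin until J (finishes minute 70). It runs from minute 70 to 70 + 33 = minute 103.
L waits on K (finishes minute 103), so the earliest it can start is minute 103.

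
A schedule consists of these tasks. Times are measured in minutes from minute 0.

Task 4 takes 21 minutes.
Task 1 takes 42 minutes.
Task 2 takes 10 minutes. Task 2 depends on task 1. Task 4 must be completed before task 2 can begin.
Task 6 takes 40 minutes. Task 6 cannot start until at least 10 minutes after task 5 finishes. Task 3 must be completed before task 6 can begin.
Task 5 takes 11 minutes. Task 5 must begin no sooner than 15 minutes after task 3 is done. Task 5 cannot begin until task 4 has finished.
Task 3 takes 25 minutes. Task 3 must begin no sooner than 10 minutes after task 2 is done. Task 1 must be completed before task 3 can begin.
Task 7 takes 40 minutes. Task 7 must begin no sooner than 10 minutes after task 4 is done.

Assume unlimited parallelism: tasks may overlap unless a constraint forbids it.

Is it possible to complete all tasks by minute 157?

No

Nothing blocks task 4, so it runs from minute 0 to minute 21.
Task 7 cannot begin until task 4 (finishes minute 21, plus 10-minute gap → minute 31). It runs from minute 31 to 31 + 40 = minute 71.
Task 1 has no prerequisites, so it starts at minute 0 and finishes at minute 42.
Task 2 cannot start until task 1 (finishes minute 42); task 4 (finishes minute 21). The controlling bound is minute 42, so task 2 finishes at 42 + 10 = minute 52.
For task 3: task 2 (finishes minute 52, plus 10-minute gap → minute 62); task 1 (finishes minute 42). Taking the maximum gives a start of minute 62, and it finishes at 62 + 25 = minute 87.
Task 5 cannot start until task 3 (finishes minute 87, plus 15-minute gap → minute 102); task 4 (finishes minute 21). The controlling bound is minute 102, so task 5 finishes at 102 + 11 = minute 113.
Task 6 cannot start until task 5 (finishes minute 113, plus 10-minute gap → minute 123); task 3 (finishes minute 87). The controlling bound is minute 123, so task 6 finishes at 123 + 40 = minute 163.
The earliest everything can be done is minute 163, which is after the deadline of 157, so it is not possible.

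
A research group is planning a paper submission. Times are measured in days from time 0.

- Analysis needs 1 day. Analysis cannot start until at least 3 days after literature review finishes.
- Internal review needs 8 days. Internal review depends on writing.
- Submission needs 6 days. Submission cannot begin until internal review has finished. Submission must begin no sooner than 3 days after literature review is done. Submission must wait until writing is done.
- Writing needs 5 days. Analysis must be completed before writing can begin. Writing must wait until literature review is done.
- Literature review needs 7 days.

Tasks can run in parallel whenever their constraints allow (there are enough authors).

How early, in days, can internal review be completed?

24

Literature review has no prerequisites, so it starts at day 0 and finishes at day 7.
Analysis waits on literature review (finishes day 7, plus 3-day gap → day 10), so it starts at day 10 and finishes at 10 + 1 = day 11.
Writing has to wait for analysis (finishes day 11); literature review (finishes day 7). The latest of these is day 11, so writing runs day 11 to 11 + 5 = day 16.
After writing (finishes day 16), internal review can start at day 16 and finishes at day 24.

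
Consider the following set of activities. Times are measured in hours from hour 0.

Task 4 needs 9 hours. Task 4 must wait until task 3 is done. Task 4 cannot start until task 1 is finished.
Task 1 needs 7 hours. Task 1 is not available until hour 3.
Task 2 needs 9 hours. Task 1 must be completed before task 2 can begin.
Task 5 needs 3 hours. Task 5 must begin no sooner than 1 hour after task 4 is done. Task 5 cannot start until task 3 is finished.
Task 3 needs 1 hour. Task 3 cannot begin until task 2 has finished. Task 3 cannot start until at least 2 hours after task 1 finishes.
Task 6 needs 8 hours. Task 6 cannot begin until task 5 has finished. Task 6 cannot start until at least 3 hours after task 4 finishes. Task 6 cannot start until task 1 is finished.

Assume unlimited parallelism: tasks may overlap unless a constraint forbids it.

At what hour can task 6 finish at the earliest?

41

Task 1 waits on its own release at hour 3, so it starts at hour 3 and finishes at 3 + 7 = hour 10.
After task 1 (finishes hour 10), task 2 can start at hour 10 and finishes at hour 19.
Task 3 has to wait for task 2 (finishes hour 19); task 1 (finishes hour 10, plus 2-hour gap → hour 12). The latest of these is hour 19, so task 3 runs hour 19 to 19 + 1 = hour 20.
Task 4 cannot start until task 3 (finishes hour 20); task 1 (finishes hour 10). The controlling bound is hour 20, so task 4 finishes at 20 + 9 = hour 29.
Task 5 cannot start until task 4 (finishes hour 29, plus 1-hour gap → hour 30); task 3 (finishes hour 20). The controlling bound is hour 30, so task 5 finishes at 30 + 3 = hour 33.
Task 6 needs all of task 5 (finishes hour 33); task 4 (finishes hour 29, plus 3-hour gap → hour 32); task 1 (finishes hour 10). That puts its earliest start at hour 33; it finishes at 33 + 8 = hour 41.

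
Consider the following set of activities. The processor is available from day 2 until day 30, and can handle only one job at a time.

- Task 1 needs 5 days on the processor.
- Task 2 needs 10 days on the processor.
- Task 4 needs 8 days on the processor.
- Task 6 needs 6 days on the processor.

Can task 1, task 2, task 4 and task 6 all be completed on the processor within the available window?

No

The processor window is 30 − 2 = 28 days.
Running back to back, the jobs need 5 + 10 + 8 + 6 = 29 days on the processor.
Since 29 > 28, they cannot all fit.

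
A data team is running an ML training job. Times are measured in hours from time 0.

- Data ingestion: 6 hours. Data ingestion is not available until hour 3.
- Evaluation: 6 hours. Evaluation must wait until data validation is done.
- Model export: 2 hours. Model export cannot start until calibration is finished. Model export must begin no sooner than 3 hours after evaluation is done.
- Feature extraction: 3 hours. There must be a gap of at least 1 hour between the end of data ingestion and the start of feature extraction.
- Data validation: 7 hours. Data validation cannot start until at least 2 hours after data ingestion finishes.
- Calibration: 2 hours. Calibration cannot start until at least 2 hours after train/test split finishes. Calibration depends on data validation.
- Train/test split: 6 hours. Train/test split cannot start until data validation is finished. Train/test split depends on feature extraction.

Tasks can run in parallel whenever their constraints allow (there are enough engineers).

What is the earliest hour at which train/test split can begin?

18

After its own release at hour 3, data ingestion can start at hour 3 and finishes at hour 9.
Feature extraction waits on data ingestion (finishes hour 9, plus 1-hour gap → hour 10), so it starts at hour 10 and finishes at 10 + 3 = hour 13.
Data validation cannot begin until data ingestion (finishes hour 9, plus 2-hour gap → hour 11). It runs from hour 11 to 11 + 7 = hour 18.
Train/test split waits on data validation (finishes hour 18); feature extraction (finishes hour 13). The latest of these is hour 18, which is the earliest train/test split can start.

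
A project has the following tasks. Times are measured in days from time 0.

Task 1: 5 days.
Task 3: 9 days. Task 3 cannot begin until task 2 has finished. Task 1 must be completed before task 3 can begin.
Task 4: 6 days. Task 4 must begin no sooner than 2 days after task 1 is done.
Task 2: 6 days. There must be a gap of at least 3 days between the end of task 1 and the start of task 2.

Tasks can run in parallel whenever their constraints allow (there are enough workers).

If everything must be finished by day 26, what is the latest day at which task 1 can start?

3

To finish by day 26, task 3 (duration 9) must start no later than day 17.
Task 2 must finish before task 3 (must start by day 17). With a 6-day duration, task 2 must start by 17 − 6 = day 11.
Task 4 must finish by day 26; it takes 6 days, so it must start by 26 − 6 = day 20.
For task 1: task 2 (must start by day 11, minus 3-day gap → day 8); task 3 (must start by day 17); task 4 (must start by day 20, minus 2-day gap → day 18). The most restrictive is day 8; with a 5-day duration, task 1 must start by day 3.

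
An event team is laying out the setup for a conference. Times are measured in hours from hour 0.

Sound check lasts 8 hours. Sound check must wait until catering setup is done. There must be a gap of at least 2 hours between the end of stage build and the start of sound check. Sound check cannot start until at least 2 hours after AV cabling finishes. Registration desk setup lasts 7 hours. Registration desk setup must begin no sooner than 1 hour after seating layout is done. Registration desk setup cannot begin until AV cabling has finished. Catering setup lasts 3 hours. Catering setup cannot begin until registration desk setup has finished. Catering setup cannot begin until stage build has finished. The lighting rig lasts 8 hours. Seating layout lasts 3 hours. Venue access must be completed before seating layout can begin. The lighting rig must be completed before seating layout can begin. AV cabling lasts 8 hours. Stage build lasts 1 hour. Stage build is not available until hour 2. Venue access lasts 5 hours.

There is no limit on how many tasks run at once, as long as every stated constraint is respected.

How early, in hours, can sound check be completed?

30

AV cabling can start immediately at hour 0; it finishes at hour 8.
The lighting rig can start immediately at hour 0; it finishes at hour 8.
Stage build cannot begin until its own release at hour 2. It runs from hour 2 to 2 + 1 = hour 3.
Venue access has no prerequisites, so it starts at hour 0 and finishes at hour 5.
Seating layout has to wait for venue access (finishes hour 5); the lighting rig (finishes hour 8). The latest of these is hour 8, so seating layout runs hour 8 to 8 + 3 = hour 11.
For registration desk setup: seating layout (finishes hour 11, plus 1-hour gap → hour 12); AV cabling (finishes hour 8). Taking the maximum gives a start of hour 12, and it finishes at 12 + 7 = hour 19.
Catering setup has to wait for registration desk setup (finishes hour 19); stage build (finishes hour 3). The latest of these is hour 19, so catering setup runs hour 19 to 19 + 3 = hour 22.
Sound check needs all of catering setup (finishes hour 22); stage build (finishes hour 3, plus 2-hour gap → hour 5); AV cabling (finishes hour 8, plus 2-hour gap → hour 10). That puts its earliest start at hour 22; it finishes at 22 + 8 = hour 30.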